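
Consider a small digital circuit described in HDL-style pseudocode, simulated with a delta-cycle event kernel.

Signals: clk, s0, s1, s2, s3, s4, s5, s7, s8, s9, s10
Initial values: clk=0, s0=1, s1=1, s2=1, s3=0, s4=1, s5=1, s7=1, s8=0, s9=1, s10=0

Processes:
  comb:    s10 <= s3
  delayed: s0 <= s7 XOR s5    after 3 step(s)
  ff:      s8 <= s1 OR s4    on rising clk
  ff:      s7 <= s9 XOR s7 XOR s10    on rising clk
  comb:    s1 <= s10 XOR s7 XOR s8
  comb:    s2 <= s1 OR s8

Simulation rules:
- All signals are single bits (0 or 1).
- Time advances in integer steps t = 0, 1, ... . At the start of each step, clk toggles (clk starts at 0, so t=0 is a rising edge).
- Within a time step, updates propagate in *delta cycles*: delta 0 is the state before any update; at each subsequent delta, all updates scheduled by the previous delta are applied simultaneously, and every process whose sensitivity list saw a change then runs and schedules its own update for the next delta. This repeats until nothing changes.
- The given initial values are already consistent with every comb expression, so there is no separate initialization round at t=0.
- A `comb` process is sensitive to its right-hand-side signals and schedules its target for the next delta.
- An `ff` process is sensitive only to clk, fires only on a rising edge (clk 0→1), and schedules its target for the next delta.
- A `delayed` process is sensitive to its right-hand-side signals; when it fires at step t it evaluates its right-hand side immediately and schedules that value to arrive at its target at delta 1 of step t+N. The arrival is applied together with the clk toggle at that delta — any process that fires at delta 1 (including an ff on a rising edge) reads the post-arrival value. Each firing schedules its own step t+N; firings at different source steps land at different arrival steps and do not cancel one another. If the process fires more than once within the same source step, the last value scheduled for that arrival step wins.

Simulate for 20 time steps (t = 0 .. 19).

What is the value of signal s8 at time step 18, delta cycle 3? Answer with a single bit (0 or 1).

t0.Δ0 s10=0 s5=1 s0=1 s7=1 clk=0 s9=1 s2=1 s3=0 s4=1 s1=1 s8=0
t0.Δ1 s10=0 s5=1 s0=1 s7=1 clk=1 s9=1 s2=1 s3=0 s4=1 s1=1 s8=0
t0.Δ2 s10=0 s5=1 s0=1 s7=0 clk=1 s9=1 s2=1 s3=0 s4=1 s1=1 s8=1
t1.Δ0 s10=0 s5=1 s0=1 s7=0 clk=1 s9=1 s2=1 s3=0 s4=1 s1=1 s8=1
t1.Δ1 s10=0 s5=1 s0=1 s7=0 clk=0 s9=1 s2=1 s3=0 s4=1 s1=1 s8=1
t2.Δ0 s10=0 s5=1 s0=1 s7=0 clk=0 s9=1 s2=1 s3=0 s4=1 s1=1 s8=1
t2.Δ1 s10=0 s5=1 s0=1 s7=0 clk=1 s9=1 s2=1 s3=0 s4=1 s1=1 s8=1
t2.Δ2 s10=0 s5=1 s0=1 s7=1 clk=1 s9=1 s2=1 s3=0 s4=1 s1=1 s8=1
t2.Δ3 s10=0 s5=1 s0=1 s7=1 clk=1 s9=1 s2=1 s3=0 s4=1 s1=0 s8=1
t3.Δ0 s10=0 s5=1 s0=1 s7=1 clk=1 s9=1 s2=1 s3=0 s4=1 s1=0 s8=1
t3.Δ1 s10=0 s5=1 s0=1 s7=1 clk=0 s9=1 s2=1 s3=0 s4=1 s1=0 s8=1
t4.Δ0 s10=0 s5=1 s0=1 s7=1 clk=0 s9=1 s2=1 s3=0 s4=1 s1=0 s8=1
t4.Δ1 s10=0 s5=1 s0=1 s7=1 clk=1 s9=1 s2=1 s3=0 s4=1 s1=0 s8=1
t4.Δ2 s10=0 s5=1 s0=1 s7=0 clk=1 s9=1 s2=1 s3=0 s4=1 s1=0 s8=1
t4.Δ3 s10=0 s5=1 s0=1 s7=0 clk=1 s9=1 s2=1 s3=0 s4=1 s1=1 s8=1
t5.Δ0 s10=0 s5=1 s0=1 s7=0 clk=1 s9=1 s2=1 s3=0 s4=1 s1=1 s8=1
t5.Δ1 s10=0 s5=1 s0=0 s7=0 clk=0 s9=1 s2=1 s3=0 s4=1 s1=1 s8=1
t6.Δ0 s10=0 s5=1 s0=0 s7=0 clk=0 s9=1 s2=1 s3=0 s4=1 s1=1 s8=1
t6.Δ1 s10=0 s5=1 s0=0 s7=0 clk=1 s9=1 s2=1 s3=0 s4=1 s1=1 s8=1
t6.Δ2 s10=0 s5=1 s0=0 s7=1 clk=1 s9=1 s2=1 s3=0 s4=1 s1=1 s8=1
t6.Δ3 s10=0 s5=1 s0=0 s7=1 clk=1 s9=1 s2=1 s3=0 s4=1 s1=0 s8=1
t7.Δ0 s10=0 s5=1 s0=0 s7=1 clk=1 s9=1 s2=1 s3=0 s4=1 s1=0 s8=1
t7.Δ1 s10=0 s5=1 s0=1 s7=1 clk=0 s9=1 s2=1 s3=0 s4=1 s1=0 s8=1
t8.Δ0 s10=0 s5=1 s0=1 s7=1 clk=0 s9=1 s2=1 s3=0 s4=1 s1=0 s8=1
t8.Δ1 s10=0 s5=1 s0=1 s7=1 clk=1 s9=1 s2=1 s3=0 s4=1 s1=0 s8=1
t8.Δ2 s10=0 s5=1 s0=1 s7=0 clk=1 s9=1 s2=1 s3=0 s4=1 s1=0 s8=1
t8.Δ3 s10=0 s5=1 s0=1 s7=0 clk=1 s9=1 s2=1 s3=0 s4=1 s1=1 s8=1
t9.Δ0 s10=0 s5=1 s0=1 s7=0 clk=1 s9=1 s2=1 s3=0 s4=1 s1=1 s8=1
t9.Δ1 s10=0 s5=1 s0=0 s7=0 clk=0 s9=1 s2=1 s3=0 s4=1 s1=1 s8=1
t10.Δ0 s10=0 s5=1 s0=0 s7=0 clk=0 s9=1 s2=1 s3=0 s4=1 s1=1 s8=1
t10.Δ1 s10=0 s5=1 s0=0 s7=0 clk=1 s9=1 s2=1 s3=0 s4=1 s1=1 s8=1
t10.Δ2 s10=0 s5=1 s0=0 s7=1 clk=1 s9=1 s2=1 s3=0 s4=1 s1=1 s8=1
t10.Δ3 s10=0 s5=1 s0=0 s7=1 clk=1 s9=1 s2=1 s3=0 s4=1 s1=0 s8=1
t11.Δ0 s10=0 s5=1 s0=0 s7=1 clk=1 s9=1 s2=1 s3=0 s4=1 s1=0 s8=1
t11.Δ1 s10=0 s5=1 s0=1 s7=1 clk=0 s9=1 s2=1 s3=0 s4=1 s1=0 s8=1
t12.Δ0 s10=0 s5=1 s0=1 s7=1 clk=0 s9=1 s2=1 s3=0 s4=1 s1=0 s8=1
t12.Δ1 s10=0 s5=1 s0=1 s7=1 clk=1 s9=1 s2=1 s3=0 s4=1 s1=0 s8=1
t12.Δ2 s10=0 s5=1 s0=1 s7=0 clk=1 s9=1 s2=1 s3=0 s4=1 s1=0 s8=1
t12.Δ3 s10=0 s5=1 s0=1 s7=0 clk=1 s9=1 s2=1 s3=0 s4=1 s1=1 s8=1
t13.Δ0 s10=0 s5=1 s0=1 s7=0 clk=1 s9=1 s2=1 s3=0 s4=1 s1=1 s8=1
t13.Δ1 s10=0 s5=1 s0=0 s7=0 clk=0 s9=1 s2=1 s3=0 s4=1 s1=1 s8=1
t14.Δ0 s10=0 s5=1 s0=0 s7=0 clk=0 s9=1 s2=1 s3=0 s4=1 s1=1 s8=1
t14.Δ1 s10=0 s5=1 s0=0 s7=0 clk=1 s9=1 s2=1 s3=0 s4=1 s1=1 s8=1
t14.Δ2 s10=0 s5=1 s0=0 s7=1 clk=1 s9=1 s2=1 s3=0 s4=1 s1=1 s8=1
t14.Δ3 s10=0 s5=1 s0=0 s7=1 clk=1 s9=1 s2=1 s3=0 s4=1 s1=0 s8=1
t15.Δ0 s10=0 s5=1 s0=0 s7=1 clk=1 s9=1 s2=1 s3=0 s4=1 s1=0 s8=1
t15.Δ1 s10=0 s5=1 s0=1 s7=1 clk=0 s9=1 s2=1 s3=0 s4=1 s1=0 s8=1
t16.Δ0 s10=0 s5=1 s0=1 s7=1 clk=0 s9=1 s2=1 s3=0 s4=1 s1=0 s8=1
t16.Δ1 s10=0 s5=1 s0=1 s7=1 clk=1 s9=1 s2=1 s3=0 s4=1 s1=0 s8=1
t16.Δ2 s10=0 s5=1 s0=1 s7=0 clk=1 s9=1 s2=1 s3=0 s4=1 s1=0 s8=1
t16.Δ3 s10=0 s5=1 s0=1 s7=0 clk=1 s9=1 s2=1 s3=0 s4=1 s1=1 s8=1
t17.Δ0 s10=0 s5=1 s0=1 s7=0 clk=1 s9=1 s2=1 s3=0 s4=1 s1=1 s8=1
t17.Δ1 s10=0 s5=1 s0=0 s7=0 clk=0 s9=1 s2=1 s3=0 s4=1 s1=1 s8=1
t18.Δ0 s10=0 s5=1 s0=0 s7=0 clk=0 s9=1 s2=1 s3=0 s4=1 s1=1 s8=1
t18.Δ1 s10=0 s5=1 s0=0 s7=0 clk=1 s9=1 s2=1 s3=0 s4=1 s1=1 s8=1
t18.Δ2 s10=0 s5=1 s0=0 s7=1 clk=1 s9=1 s2=1 s3=0 s4=1 s1=1 s8=1
t18.Δ3 s10=0 s5=1 s0=0 s7=1 clk=1 s9=1 s2=1 s3=0 s4=1 s1=0 s8=1
t19.Δ0 s10=0 s5=1 s0=0 s7=1 clk=1 s9=1 s2=1 s3=0 s4=1 s1=0 s8=1
t19.Δ1 s10=0 s5=1 s0=1 s7=1 clk=0 s9=1 s2=1 s3=0 s4=1 s1=0 s8=1

1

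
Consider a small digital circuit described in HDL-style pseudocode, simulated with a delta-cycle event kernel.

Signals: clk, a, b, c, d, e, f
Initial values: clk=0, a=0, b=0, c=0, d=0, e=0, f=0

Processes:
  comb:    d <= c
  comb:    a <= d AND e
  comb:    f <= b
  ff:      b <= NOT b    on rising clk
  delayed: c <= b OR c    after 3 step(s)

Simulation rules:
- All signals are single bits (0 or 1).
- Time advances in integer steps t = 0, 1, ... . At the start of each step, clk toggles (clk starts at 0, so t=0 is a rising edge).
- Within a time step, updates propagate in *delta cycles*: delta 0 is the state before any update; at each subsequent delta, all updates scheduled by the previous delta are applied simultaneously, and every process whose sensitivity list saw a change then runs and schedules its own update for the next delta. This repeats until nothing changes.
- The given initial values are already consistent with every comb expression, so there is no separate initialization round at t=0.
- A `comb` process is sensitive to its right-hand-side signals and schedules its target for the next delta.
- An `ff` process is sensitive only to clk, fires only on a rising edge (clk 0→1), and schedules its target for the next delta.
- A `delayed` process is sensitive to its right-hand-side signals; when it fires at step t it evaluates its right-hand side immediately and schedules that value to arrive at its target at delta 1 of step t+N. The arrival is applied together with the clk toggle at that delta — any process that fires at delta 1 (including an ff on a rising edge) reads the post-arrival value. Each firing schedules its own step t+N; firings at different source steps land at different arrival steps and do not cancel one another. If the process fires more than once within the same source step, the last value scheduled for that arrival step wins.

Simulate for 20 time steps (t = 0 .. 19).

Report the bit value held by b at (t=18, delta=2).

0

t=0 Δ0: f=0 d=0 clk=0 a=0 c=0 e=0 b=0
  Δ1: clk:0→1
  Δ2: b:0→1
  Δ3: f:0→1
  (3Δ to stable)
t=1 Δ0: f=1 d=0 clk=1 a=0 c=0 e=0 b=1
  Δ1: clk:1→0
  (1Δ to stable)
t=2 Δ0: f=1 d=0 clk=0 a=0 c=0 e=0 b=1
  Δ1: clk:0→1
  Δ2: b:1→0
  Δ3: f:1→0
  (3Δ to stable)
t=3 Δ0: f=0 d=0 clk=1 a=0 c=0 e=0 b=0
  Δ1: clk:1→0, c:0→1
  Δ2: d:0→1
  (2Δ to stable)
t=4 Δ0: f=0 d=1 clk=0 a=0 c=1 e=0 b=0
  Δ1: clk:0→1
  Δ2: b:0→1
  Δ3: f:0→1
  (3Δ to stable)
t=5 Δ0: f=1 d=1 clk=1 a=0 c=1 e=0 b=1
  Δ1: clk:1→0, c:1→0
  Δ2: d:1→0
  (2Δ to stable)
t=6 Δ0: f=1 d=0 clk=0 a=0 c=0 e=0 b=1
  Δ1: clk:0→1, c:0→1
  Δ2: d:0→1, b:1→0
  Δ3: f:1→0
  (3Δ to stable)
t=7 Δ0: f=0 d=1 clk=1 a=0 c=1 e=0 b=0
  Δ1: clk:1→0
  (1Δ to stable)
t=8 Δ0: f=0 d=1 clk=0 a=0 c=1 e=0 b=0
  Δ1: clk:0→1
  Δ2: b:0→1
  Δ3: f:0→1
  (3Δ to stable)
t=9 Δ0: f=1 d=1 clk=1 a=0 c=1 e=0 b=1
  Δ1: clk:1→0
  (1Δ to stable)
t=10 Δ0: f=1 d=1 clk=0 a=0 c=1 e=0 b=1
  Δ1: clk:0→1
  Δ2: b:1→0
  Δ3: f:1→0
  (3Δ to stable)
t=11 Δ0: f=0 d=1 clk=1 a=0 c=1 e=0 b=0
  Δ1: clk:1→0
  (1Δ to stable)
t=12 Δ0: f=0 d=1 clk=0 a=0 c=1 e=0 b=0
  Δ1: clk:0→1
  Δ2: b:0→1
  Δ3: f:0→1
  (3Δ to stable)
t=13 Δ0: f=1 d=1 clk=1 a=0 c=1 e=0 b=1
  Δ1: clk:1→0
  (1Δ to stable)
t=14 Δ0: f=1 d=1 clk=0 a=0 c=1 e=0 b=1
  Δ1: clk:0→1
  Δ2: b:1→0
  Δ3: f:1→0
  (3Δ to stable)
t=15 Δ0: f=0 d=1 clk=1 a=0 c=1 e=0 b=0
  Δ1: clk:1→0
  (1Δ to stable)
t=16 Δ0: f=0 d=1 clk=0 a=0 c=1 e=0 b=0
  Δ1: clk:0→1
  Δ2: b:0→1
  Δ3: f:0→1
  (3Δ to stable)
t=17 Δ0: f=1 d=1 clk=1 a=0 c=1 e=0 b=1
  Δ1: clk:1→0
  (1Δ to stable)
t=18 Δ0: f=1 d=1 clk=0 a=0 c=1 e=0 b=1
  Δ1: clk:0→1
  Δ2: b:1→0
  Δ3: f:1→0
  (3Δ to stable)
t=19 Δ0: f=0 d=1 clk=1 a=0 c=1 e=0 b=0
  Δ1: clk:1→0
  (1Δ to stable)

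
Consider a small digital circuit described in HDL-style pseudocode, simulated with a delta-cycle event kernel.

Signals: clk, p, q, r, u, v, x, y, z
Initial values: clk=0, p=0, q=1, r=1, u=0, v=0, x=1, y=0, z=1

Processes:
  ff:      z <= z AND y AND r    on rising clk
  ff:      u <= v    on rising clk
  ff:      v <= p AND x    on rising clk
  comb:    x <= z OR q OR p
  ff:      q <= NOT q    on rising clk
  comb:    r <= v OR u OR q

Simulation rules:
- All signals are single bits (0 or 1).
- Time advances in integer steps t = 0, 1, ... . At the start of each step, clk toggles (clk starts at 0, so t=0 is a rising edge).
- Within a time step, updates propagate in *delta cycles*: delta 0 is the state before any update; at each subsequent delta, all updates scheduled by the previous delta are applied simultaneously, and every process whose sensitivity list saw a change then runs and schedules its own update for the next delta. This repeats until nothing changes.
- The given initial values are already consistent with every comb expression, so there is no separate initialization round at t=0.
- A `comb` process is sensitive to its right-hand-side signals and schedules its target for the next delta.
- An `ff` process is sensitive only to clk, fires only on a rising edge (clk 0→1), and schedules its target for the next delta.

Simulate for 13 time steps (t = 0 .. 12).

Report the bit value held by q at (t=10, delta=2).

t0.Δ0 y=0 v=0 x=1 u=0 q=1 p=0 r=1 z=1 clk=0
t0.Δ1 y=0 v=0 x=1 u=0 q=1 p=0 r=1 z=1 clk=1
t0.Δ2 y=0 v=0 x=1 u=0 q=0 p=0 r=1 z=0 clk=1
t0.Δ3 y=0 v=0 x=0 u=0 q=0 p=0 r=0 z=0 clk=1
t1.Δ0 y=0 v=0 x=0 u=0 q=0 p=0 r=0 z=0 clk=1
t1.Δ1 y=0 v=0 x=0 u=0 q=0 p=0 r=0 z=0 clk=0
t2.Δ0 y=0 v=0 x=0 u=0 q=0 p=0 r=0 z=0 clk=0
t2.Δ1 y=0 v=0 x=0 u=0 q=0 p=0 r=0 z=0 clk=1
t2.Δ2 y=0 v=0 x=0 u=0 q=1 p=0 r=0 z=0 clk=1
t2.Δ3 y=0 v=0 x=1 u=0 q=1 p=0 r=1 z=0 clk=1
t3.Δ0 y=0 v=0 x=1 u=0 q=1 p=0 r=1 z=0 clk=1
t3.Δ1 y=0 v=0 x=1 u=0 q=1 p=0 r=1 z=0 clk=0
t4.Δ0 y=0 v=0 x=1 u=0 q=1 p=0 r=1 z=0 clk=0
t4.Δ1 y=0 v=0 x=1 u=0 q=1 p=0 r=1 z=0 clk=1
t4.Δ2 y=0 v=0 x=1 u=0 q=0 p=0 r=1 z=0 clk=1
t4.Δ3 y=0 v=0 x=0 u=0 q=0 p=0 r=0 z=0 clk=1
t5.Δ0 y=0 v=0 x=0 u=0 q=0 p=0 r=0 z=0 clk=1
t5.Δ1 y=0 v=0 x=0 u=0 q=0 p=0 r=0 z=0 clk=0
t6.Δ0 y=0 v=0 x=0 u=0 q=0 p=0 r=0 z=0 clk=0
t6.Δ1 y=0 v=0 x=0 u=0 q=0 p=0 r=0 z=0 clk=1
t6.Δ2 y=0 v=0 x=0 u=0 q=1 p=0 r=0 z=0 clk=1
t6.Δ3 y=0 v=0 x=1 u=0 q=1 p=0 r=1 z=0 clk=1
t7.Δ0 y=0 v=0 x=1 u=0 q=1 p=0 r=1 z=0 clk=1
t7.Δ1 y=0 v=0 x=1 u=0 q=1 p=0 r=1 z=0 clk=0
t8.Δ0 y=0 v=0 x=1 u=0 q=1 p=0 r=1 z=0 clk=0
t8.Δ1 y=0 v=0 x=1 u=0 q=1 p=0 r=1 z=0 clk=1
t8.Δ2 y=0 v=0 x=1 u=0 q=0 p=0 r=1 z=0 clk=1
t8.Δ3 y=0 v=0 x=0 u=0 q=0 p=0 r=0 z=0 clk=1
t9.Δ0 y=0 v=0 x=0 u=0 q=0 p=0 r=0 z=0 clk=1
t9.Δ1 y=0 v=0 x=0 u=0 q=0 p=0 r=0 z=0 clk=0
t10.Δ0 y=0 v=0 x=0 u=0 q=0 p=0 r=0 z=0 clk=0
t10.Δ1 y=0 v=0 x=0 u=0 q=0 p=0 r=0 z=0 clk=1
t10.Δ2 y=0 v=0 x=0 u=0 q=1 p=0 r=0 z=0 clk=1
t10.Δ3 y=0 v=0 x=1 u=0 q=1 p=0 r=1 z=0 clk=1
t11.Δ0 y=0 v=0 x=1 u=0 q=1 p=0 r=1 z=0 clk=1
t11.Δ1 y=0 v=0 x=1 u=0 q=1 p=0 r=1 z=0 clk=0
t12.Δ0 y=0 v=0 x=1 u=0 q=1 p=0 r=1 z=0 clk=0
t12.Δ1 y=0 v=0 x=1 u=0 q=1 p=0 r=1 z=0 clk=1
t12.Δ2 y=0 v=0 x=1 u=0 q=0 p=0 r=1 z=0 clk=1
t12.Δ3 y=0 v=0 x=0 u=0 q=0 p=0 r=0 z=0 clk=1

1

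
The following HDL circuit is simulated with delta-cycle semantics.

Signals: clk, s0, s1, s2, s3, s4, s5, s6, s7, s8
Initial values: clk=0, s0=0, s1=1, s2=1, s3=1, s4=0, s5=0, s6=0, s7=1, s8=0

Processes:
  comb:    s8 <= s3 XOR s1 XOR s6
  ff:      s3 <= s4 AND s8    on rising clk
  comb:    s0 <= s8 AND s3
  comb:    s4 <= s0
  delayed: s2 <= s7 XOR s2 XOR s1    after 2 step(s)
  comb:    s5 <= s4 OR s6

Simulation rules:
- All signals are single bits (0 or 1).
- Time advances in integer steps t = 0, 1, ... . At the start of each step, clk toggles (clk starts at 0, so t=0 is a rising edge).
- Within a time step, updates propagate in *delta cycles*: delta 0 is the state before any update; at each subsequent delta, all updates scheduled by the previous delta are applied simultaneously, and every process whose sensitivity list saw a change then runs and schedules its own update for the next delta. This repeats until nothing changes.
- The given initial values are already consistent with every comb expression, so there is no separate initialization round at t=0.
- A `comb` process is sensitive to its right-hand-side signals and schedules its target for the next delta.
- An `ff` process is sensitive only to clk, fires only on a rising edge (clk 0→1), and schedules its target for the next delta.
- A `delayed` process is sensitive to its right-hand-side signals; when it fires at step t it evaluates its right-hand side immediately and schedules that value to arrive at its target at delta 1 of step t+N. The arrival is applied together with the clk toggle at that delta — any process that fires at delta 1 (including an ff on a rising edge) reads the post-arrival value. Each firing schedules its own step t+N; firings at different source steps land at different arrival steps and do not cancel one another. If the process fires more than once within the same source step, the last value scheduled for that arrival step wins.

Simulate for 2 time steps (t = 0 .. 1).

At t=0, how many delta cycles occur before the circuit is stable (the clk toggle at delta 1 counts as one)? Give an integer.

3

t0.Δ0 s2=1 s3=1 clk=0 s0=0 s7=1 s8=0 s6=0 s4=0 s5=0 s1=1
t0.Δ1 s2=1 s3=1 clk=1 s0=0 s7=1 s8=0 s6=0 s4=0 s5=0 s1=1
t0.Δ2 s2=1 s3=0 clk=1 s0=0 s7=1 s8=0 s6=0 s4=0 s5=0 s1=1
t0.Δ3 s2=1 s3=0 clk=1 s0=0 s7=1 s8=1 s6=0 s4=0 s5=0 s1=1
t1.Δ0 s2=1 s3=0 clk=1 s0=0 s7=1 s8=1 s6=0 s4=0 s5=0 s1=1
t1.Δ1 s2=1 s3=0 clk=0 s0=0 s7=1 s8=1 s6=0 s4=0 s5=0 s1=1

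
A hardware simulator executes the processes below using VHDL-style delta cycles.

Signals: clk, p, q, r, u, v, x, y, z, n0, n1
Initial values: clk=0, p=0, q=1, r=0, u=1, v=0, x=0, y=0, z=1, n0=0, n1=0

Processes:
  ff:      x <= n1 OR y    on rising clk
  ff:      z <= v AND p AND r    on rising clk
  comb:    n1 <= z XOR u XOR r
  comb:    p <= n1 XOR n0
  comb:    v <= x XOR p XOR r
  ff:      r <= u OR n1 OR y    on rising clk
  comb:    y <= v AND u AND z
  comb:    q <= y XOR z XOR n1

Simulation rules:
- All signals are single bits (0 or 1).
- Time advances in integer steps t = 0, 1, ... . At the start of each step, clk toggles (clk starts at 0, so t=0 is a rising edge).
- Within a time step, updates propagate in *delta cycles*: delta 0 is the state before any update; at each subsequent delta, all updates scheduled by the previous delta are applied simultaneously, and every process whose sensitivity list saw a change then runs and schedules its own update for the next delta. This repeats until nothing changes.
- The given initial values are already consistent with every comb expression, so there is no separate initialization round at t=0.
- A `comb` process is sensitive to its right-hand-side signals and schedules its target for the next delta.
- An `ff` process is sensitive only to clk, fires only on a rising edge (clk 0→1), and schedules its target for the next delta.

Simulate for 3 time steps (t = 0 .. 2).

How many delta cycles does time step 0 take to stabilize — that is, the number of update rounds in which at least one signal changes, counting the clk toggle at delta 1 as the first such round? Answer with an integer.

3

t=0 Δ0: r=0 v=0 p=0 n0=0 n1=0 u=1 y=0 z=1 x=0 clk=0 q=1
  Δ1: clk:0→1
  Δ2: r:0→1, z:1→0
  Δ3: v:0→1, q:1→0
  (3Δ to stable)
t=1 Δ0: r=1 v=1 p=0 n0=0 n1=0 u=1 y=0 z=0 x=0 clk=1 q=0
  Δ1: clk:1→0
  (1Δ to stable)
t=2 Δ0: r=1 v=1 p=0 n0=0 n1=0 u=1 y=0 z=0 x=0 clk=0 q=0
  Δ1: clk:0→1
  (1Δ to stable)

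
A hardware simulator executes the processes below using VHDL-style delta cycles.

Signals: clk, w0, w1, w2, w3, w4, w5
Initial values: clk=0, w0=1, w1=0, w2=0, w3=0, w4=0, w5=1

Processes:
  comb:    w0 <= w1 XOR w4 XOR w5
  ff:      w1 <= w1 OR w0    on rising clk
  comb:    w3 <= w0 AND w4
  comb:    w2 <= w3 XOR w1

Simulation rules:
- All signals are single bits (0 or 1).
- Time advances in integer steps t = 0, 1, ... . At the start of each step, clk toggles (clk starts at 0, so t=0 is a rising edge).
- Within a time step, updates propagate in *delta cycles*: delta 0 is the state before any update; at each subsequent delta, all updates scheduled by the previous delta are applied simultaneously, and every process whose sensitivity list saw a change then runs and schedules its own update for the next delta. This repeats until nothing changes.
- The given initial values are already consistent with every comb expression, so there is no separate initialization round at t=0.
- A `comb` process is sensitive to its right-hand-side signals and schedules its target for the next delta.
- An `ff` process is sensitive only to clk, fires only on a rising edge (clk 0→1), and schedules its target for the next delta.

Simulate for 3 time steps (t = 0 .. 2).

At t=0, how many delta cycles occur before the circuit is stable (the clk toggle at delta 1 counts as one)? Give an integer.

3

[bits: w3,w5,w1,w4,w2,w0,clk]
t=0: Δ0=0100010 Δ1=0100011 Δ2=0110011 Δ3=0110101 | 3Δ
t=1: Δ0=0110101 Δ1=0110100 | 1Δ
t=2: Δ0=0110100 Δ1=0110101 | 1Δ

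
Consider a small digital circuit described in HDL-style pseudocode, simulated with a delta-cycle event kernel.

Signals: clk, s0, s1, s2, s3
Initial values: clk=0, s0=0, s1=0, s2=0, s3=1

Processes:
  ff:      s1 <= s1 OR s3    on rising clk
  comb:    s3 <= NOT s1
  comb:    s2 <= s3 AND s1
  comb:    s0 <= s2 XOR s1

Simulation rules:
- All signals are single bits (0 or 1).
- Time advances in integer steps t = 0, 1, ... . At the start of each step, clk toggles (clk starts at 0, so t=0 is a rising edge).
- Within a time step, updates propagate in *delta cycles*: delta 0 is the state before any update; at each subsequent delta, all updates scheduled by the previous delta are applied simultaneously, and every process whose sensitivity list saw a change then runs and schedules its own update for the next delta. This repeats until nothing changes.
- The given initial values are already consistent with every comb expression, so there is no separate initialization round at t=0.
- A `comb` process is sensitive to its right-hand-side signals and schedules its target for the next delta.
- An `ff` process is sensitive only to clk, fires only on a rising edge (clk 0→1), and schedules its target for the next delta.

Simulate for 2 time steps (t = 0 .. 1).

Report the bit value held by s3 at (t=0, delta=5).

t0.Δ0 s2=0 s0=0 s3=1 s1=0 clk=0
t0.Δ1 s2=0 s0=0 s3=1 s1=0 clk=1
t0.Δ2 s2=0 s0=0 s3=1 s1=1 clk=1
t0.Δ3 s2=1 s0=1 s3=0 s1=1 clk=1
t0.Δ4 s2=0 s0=0 s3=0 s1=1 clk=1
t0.Δ5 s2=0 s0=1 s3=0 s1=1 clk=1
t1.Δ0 s2=0 s0=1 s3=0 s1=1 clk=1
t1.Δ1 s2=0 s0=1 s3=0 s1=1 clk=0

0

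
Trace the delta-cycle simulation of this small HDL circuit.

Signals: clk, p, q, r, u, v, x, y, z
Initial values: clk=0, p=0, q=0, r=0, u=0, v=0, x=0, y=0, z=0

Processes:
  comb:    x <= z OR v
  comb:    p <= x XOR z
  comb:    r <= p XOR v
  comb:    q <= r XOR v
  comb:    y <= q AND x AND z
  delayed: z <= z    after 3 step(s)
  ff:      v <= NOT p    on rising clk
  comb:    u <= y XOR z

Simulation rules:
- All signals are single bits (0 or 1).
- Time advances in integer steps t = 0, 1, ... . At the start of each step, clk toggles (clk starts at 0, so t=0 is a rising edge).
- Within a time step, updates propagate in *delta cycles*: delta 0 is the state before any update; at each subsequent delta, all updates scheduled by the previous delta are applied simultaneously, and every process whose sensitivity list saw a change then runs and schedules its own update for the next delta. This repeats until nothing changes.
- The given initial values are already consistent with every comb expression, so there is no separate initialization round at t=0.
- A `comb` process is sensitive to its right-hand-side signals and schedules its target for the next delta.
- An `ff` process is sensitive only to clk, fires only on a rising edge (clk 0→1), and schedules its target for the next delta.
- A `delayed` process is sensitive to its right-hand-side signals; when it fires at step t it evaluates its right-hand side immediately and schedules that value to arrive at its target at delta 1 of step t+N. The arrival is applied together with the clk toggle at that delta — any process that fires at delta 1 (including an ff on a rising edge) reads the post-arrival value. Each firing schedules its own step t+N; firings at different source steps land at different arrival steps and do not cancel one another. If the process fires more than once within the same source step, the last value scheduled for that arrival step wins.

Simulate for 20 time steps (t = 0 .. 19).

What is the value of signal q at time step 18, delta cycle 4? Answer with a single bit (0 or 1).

1

t0.Δ0 p=0 q=0 clk=0 r=0 y=0 v=0 x=0 u=0 z=0
t0.Δ1 p=0 q=0 clk=1 r=0 y=0 v=0 x=0 u=0 z=0
t0.Δ2 p=0 q=0 clk=1 r=0 y=0 v=1 x=0 u=0 z=0
t0.Δ3 p=0 q=1 clk=1 r=1 y=0 v=1 x=1 u=0 z=0
t0.Δ4 p=1 q=0 clk=1 r=1 y=0 v=1 x=1 u=0 z=0
t0.Δ5 p=1 q=0 clk=1 r=0 y=0 v=1 x=1 u=0 z=0
t0.Δ6 p=1 q=1 clk=1 r=0 y=0 v=1 x=1 u=0 z=0
t1.Δ0 p=1 q=1 clk=1 r=0 y=0 v=1 x=1 u=0 z=0
t1.Δ1 p=1 q=1 clk=0 r=0 y=0 v=1 x=1 u=0 z=0
t2.Δ0 p=1 q=1 clk=0 r=0 y=0 v=1 x=1 u=0 z=0
t2.Δ1 p=1 q=1 clk=1 r=0 y=0 v=1 x=1 u=0 z=0
t2.Δ2 p=1 q=1 clk=1 r=0 y=0 v=0 x=1 u=0 z=0
t2.Δ3 p=1 q=0 clk=1 r=1 y=0 v=0 x=0 u=0 z=0
t2.Δ4 p=0 q=1 clk=1 r=1 y=0 v=0 x=0 u=0 z=0
t2.Δ5 p=0 q=1 clk=1 r=0 y=0 v=0 x=0 u=0 z=0
t2.Δ6 p=0 q=0 clk=1 r=0 y=0 v=0 x=0 u=0 z=0
t3.Δ0 p=0 q=0 clk=1 r=0 y=0 v=0 x=0 u=0 z=0
t3.Δ1 p=0 q=0 clk=0 r=0 y=0 v=0 x=0 u=0 z=0
t4.Δ0 p=0 q=0 clk=0 r=0 y=0 v=0 x=0 u=0 z=0
t4.Δ1 p=0 q=0 clk=1 r=0 y=0 v=0 x=0 u=0 z=0
t4.Δ2 p=0 q=0 clk=1 r=0 y=0 v=1 x=0 u=0 z=0
t4.Δ3 p=0 q=1 clk=1 r=1 y=0 v=1 x=1 u=0 z=0
t4.Δ4 p=1 q=0 clk=1 r=1 y=0 v=1 x=1 u=0 z=0
t4.Δ5 p=1 q=0 clk=1 r=0 y=0 v=1 x=1 u=0 z=0
t4.Δ6 p=1 q=1 clk=1 r=0 y=0 v=1 x=1 u=0 z=0
t5.Δ0 p=1 q=1 clk=1 r=0 y=0 v=1 x=1 u=0 z=0
t5.Δ1 p=1 q=1 clk=0 r=0 y=0 v=1 x=1 u=0 z=0
t6.Δ0 p=1 q=1 clk=0 r=0 y=0 v=1 x=1 u=0 z=0
t6.Δ1 p=1 q=1 clk=1 r=0 y=0 v=1 x=1 u=0 z=0
t6.Δ2 p=1 q=1 clk=1 r=0 y=0 v=0 x=1 u=0 z=0
t6.Δ3 p=1 q=0 clk=1 r=1 y=0 v=0 x=0 u=0 z=0
t6.Δ4 p=0 q=1 clk=1 r=1 y=0 v=0 x=0 u=0 z=0
t6.Δ5 p=0 q=1 clk=1 r=0 y=0 v=0 x=0 u=0 z=0
t6.Δ6 p=0 q=0 clk=1 r=0 y=0 v=0 x=0 u=0 z=0
t7.Δ0 p=0 q=0 clk=1 r=0 y=0 v=0 x=0 u=0 z=0
t7.Δ1 p=0 q=0 clk=0 r=0 y=0 v=0 x=0 u=0 z=0
t8.Δ0 p=0 q=0 clk=0 r=0 y=0 v=0 x=0 u=0 z=0
t8.Δ1 p=0 q=0 clk=1 r=0 y=0 v=0 x=0 u=0 z=0
t8.Δ2 p=0 q=0 clk=1 r=0 y=0 v=1 x=0 u=0 z=0
t8.Δ3 p=0 q=1 clk=1 r=1 y=0 v=1 x=1 u=0 z=0
t8.Δ4 p=1 q=0 clk=1 r=1 y=0 v=1 x=1 u=0 z=0
t8.Δ5 p=1 q=0 clk=1 r=0 y=0 v=1 x=1 u=0 z=0
t8.Δ6 p=1 q=1 clk=1 r=0 y=0 v=1 x=1 u=0 z=0
t9.Δ0 p=1 q=1 clk=1 r=0 y=0 v=1 x=1 u=0 z=0
t9.Δ1 p=1 q=1 clk=0 r=0 y=0 v=1 x=1 u=0 z=0
t10.Δ0 p=1 q=1 clk=0 r=0 y=0 v=1 x=1 u=0 z=0
t10.Δ1 p=1 q=1 clk=1 r=0 y=0 v=1 x=1 u=0 z=0
t10.Δ2 p=1 q=1 clk=1 r=0 y=0 v=0 x=1 u=0 z=0
t10.Δ3 p=1 q=0 clk=1 r=1 y=0 v=0 x=0 u=0 z=0
t10.Δ4 p=0 q=1 clk=1 r=1 y=0 v=0 x=0 u=0 z=0
t10.Δ5 p=0 q=1 clk=1 r=0 y=0 v=0 x=0 u=0 z=0
t10.Δ6 p=0 q=0 clk=1 r=0 y=0 v=0 x=0 u=0 z=0
t11.Δ0 p=0 q=0 clk=1 r=0 y=0 v=0 x=0 u=0 z=0
t11.Δ1 p=0 q=0 clk=0 r=0 y=0 v=0 x=0 u=0 z=0
t12.Δ0 p=0 q=0 clk=0 r=0 y=0 v=0 x=0 u=0 z=0
t12.Δ1 p=0 q=0 clk=1 r=0 y=0 v=0 x=0 u=0 z=0
t12.Δ2 p=0 q=0 clk=1 r=0 y=0 v=1 x=0 u=0 z=0
t12.Δ3 p=0 q=1 clk=1 r=1 y=0 v=1 x=1 u=0 z=0
t12.Δ4 p=1 q=0 clk=1 r=1 y=0 v=1 x=1 u=0 z=0
t12.Δ5 p=1 q=0 clk=1 r=0 y=0 v=1 x=1 u=0 z=0
t12.Δ6 p=1 q=1 clk=1 r=0 y=0 v=1 x=1 u=0 z=0
t13.Δ0 p=1 q=1 clk=1 r=0 y=0 v=1 x=1 u=0 z=0
t13.Δ1 p=1 q=1 clk=0 r=0 y=0 v=1 x=1 u=0 z=0
t14.Δ0 p=1 q=1 clk=0 r=0 y=0 v=1 x=1 u=0 z=0
t14.Δ1 p=1 q=1 clk=1 r=0 y=0 v=1 x=1 u=0 z=0
t14.Δ2 p=1 q=1 clk=1 r=0 y=0 v=0 x=1 u=0 z=0
t14.Δ3 p=1 q=0 clk=1 r=1 y=0 v=0 x=0 u=0 z=0
t14.Δ4 p=0 q=1 clk=1 r=1 y=0 v=0 x=0 u=0 z=0
t14.Δ5 p=0 q=1 clk=1 r=0 y=0 v=0 x=0 u=0 z=0
t14.Δ6 p=0 q=0 clk=1 r=0 y=0 v=0 x=0 u=0 z=0
t15.Δ0 p=0 q=0 clk=1 r=0 y=0 v=0 x=0 u=0 z=0
t15.Δ1 p=0 q=0 clk=0 r=0 y=0 v=0 x=0 u=0 z=0
t16.Δ0 p=0 q=0 clk=0 r=0 y=0 v=0 x=0 u=0 z=0
t16.Δ1 p=0 q=0 clk=1 r=0 y=0 v=0 x=0 u=0 z=0
t16.Δ2 p=0 q=0 clk=1 r=0 y=0 v=1 x=0 u=0 z=0
t16.Δ3 p=0 q=1 clk=1 r=1 y=0 v=1 x=1 u=0 z=0
t16.Δ4 p=1 q=0 clk=1 r=1 y=0 v=1 x=1 u=0 z=0
t16.Δ5 p=1 q=0 clk=1 r=0 y=0 v=1 x=1 u=0 z=0
t16.Δ6 p=1 q=1 clk=1 r=0 y=0 v=1 x=1 u=0 z=0
t17.Δ0 p=1 q=1 clk=1 r=0 y=0 v=1 x=1 u=0 z=0
t17.Δ1 p=1 q=1 clk=0 r=0 y=0 v=1 x=1 u=0 z=0
t18.Δ0 p=1 q=1 clk=0 r=0 y=0 v=1 x=1 u=0 z=0
t18.Δ1 p=1 q=1 clk=1 r=0 y=0 v=1 x=1 u=0 z=0
t18.Δ2 p=1 q=1 clk=1 r=0 y=0 v=0 x=1 u=0 z=0
t18.Δ3 p=1 q=0 clk=1 r=1 y=0 v=0 x=0 u=0 z=0
t18.Δ4 p=0 q=1 clk=1 r=1 y=0 v=0 x=0 u=0 z=0
t18.Δ5 p=0 q=1 clk=1 r=0 y=0 v=0 x=0 u=0 z=0
t18.Δ6 p=0 q=0 clk=1 r=0 y=0 v=0 x=0 u=0 z=0
t19.Δ0 p=0 q=0 clk=1 r=0 y=0 v=0 x=0 u=0 z=0
t19.Δ1 p=0 q=0 clk=0 r=0 y=0 v=0 x=0 u=0 z=0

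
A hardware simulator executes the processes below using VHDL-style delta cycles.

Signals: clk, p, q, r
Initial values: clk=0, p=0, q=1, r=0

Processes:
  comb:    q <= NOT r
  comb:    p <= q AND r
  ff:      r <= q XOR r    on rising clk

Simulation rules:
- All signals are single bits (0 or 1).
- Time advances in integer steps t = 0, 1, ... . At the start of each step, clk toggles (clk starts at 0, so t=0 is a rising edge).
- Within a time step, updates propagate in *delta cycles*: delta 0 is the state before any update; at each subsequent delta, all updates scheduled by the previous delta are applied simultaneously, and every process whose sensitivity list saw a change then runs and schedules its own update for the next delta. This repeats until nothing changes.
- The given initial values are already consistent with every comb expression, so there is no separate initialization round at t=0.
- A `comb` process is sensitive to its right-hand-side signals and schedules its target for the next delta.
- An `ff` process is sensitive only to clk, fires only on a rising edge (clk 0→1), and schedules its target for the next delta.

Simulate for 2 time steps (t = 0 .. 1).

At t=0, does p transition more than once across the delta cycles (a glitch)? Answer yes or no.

yes

[bits: q,clk,r,p]
t=0: Δ0=1000 Δ1=1100 Δ2=1110 Δ3=0111 Δ4=0110 | 4Δ
t=1: Δ0=0110 Δ1=0010 | 1Δ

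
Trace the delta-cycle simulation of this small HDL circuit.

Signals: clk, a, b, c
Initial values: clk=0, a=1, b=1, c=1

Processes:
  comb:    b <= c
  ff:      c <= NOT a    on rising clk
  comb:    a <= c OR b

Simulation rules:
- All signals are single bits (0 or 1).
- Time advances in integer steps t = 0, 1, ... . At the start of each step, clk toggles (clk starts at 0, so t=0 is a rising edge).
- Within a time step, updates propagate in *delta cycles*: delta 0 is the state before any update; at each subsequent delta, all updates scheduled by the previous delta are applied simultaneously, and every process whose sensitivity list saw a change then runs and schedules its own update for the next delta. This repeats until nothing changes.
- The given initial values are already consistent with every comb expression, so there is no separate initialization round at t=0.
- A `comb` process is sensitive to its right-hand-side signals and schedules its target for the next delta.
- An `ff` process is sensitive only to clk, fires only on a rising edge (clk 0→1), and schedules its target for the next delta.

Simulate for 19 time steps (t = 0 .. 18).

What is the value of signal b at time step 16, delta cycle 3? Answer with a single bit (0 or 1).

t0.Δ0 clk=0 b=1 a=1 c=1
t0.Δ1 clk=1 b=1 a=1 c=1
t0.Δ2 clk=1 b=1 a=1 c=0
t0.Δ3 clk=1 b=0 a=1 c=0
t0.Δ4 clk=1 b=0 a=0 c=0
t1.Δ0 clk=1 b=0 a=0 c=0
t1.Δ1 clk=0 b=0 a=0 c=0
t2.Δ0 clk=0 b=0 a=0 c=0
t2.Δ1 clk=1 b=0 a=0 c=0
t2.Δ2 clk=1 b=0 a=0 c=1
t2.Δ3 clk=1 b=1 a=1 c=1
t3.Δ0 clk=1 b=1 a=1 c=1
t3.Δ1 clk=0 b=1 a=1 c=1
t4.Δ0 clk=0 b=1 a=1 c=1
t4.Δ1 clk=1 b=1 a=1 c=1
t4.Δ2 clk=1 b=1 a=1 c=0
t4.Δ3 clk=1 b=0 a=1 c=0
t4.Δ4 clk=1 b=0 a=0 c=0
t5.Δ0 clk=1 b=0 a=0 c=0
t5.Δ1 clk=0 b=0 a=0 c=0
t6.Δ0 clk=0 b=0 a=0 c=0
t6.Δ1 clk=1 b=0 a=0 c=0
t6.Δ2 clk=1 b=0 a=0 c=1
t6.Δ3 clk=1 b=1 a=1 c=1
t7.Δ0 clk=1 b=1 a=1 c=1
t7.Δ1 clk=0 b=1 a=1 c=1
t8.Δ0 clk=0 b=1 a=1 c=1
t8.Δ1 clk=1 b=1 a=1 c=1
t8.Δ2 clk=1 b=1 a=1 c=0
t8.Δ3 clk=1 b=0 a=1 c=0
t8.Δ4 clk=1 b=0 a=0 c=0
t9.Δ0 clk=1 b=0 a=0 c=0
t9.Δ1 clk=0 b=0 a=0 c=0
t10.Δ0 clk=0 b=0 a=0 c=0
t10.Δ1 clk=1 b=0 a=0 c=0
t10.Δ2 clk=1 b=0 a=0 c=1
t10.Δ3 clk=1 b=1 a=1 c=1
t11.Δ0 clk=1 b=1 a=1 c=1
t11.Δ1 clk=0 b=1 a=1 c=1
t12.Δ0 clk=0 b=1 a=1 c=1
t12.Δ1 clk=1 b=1 a=1 c=1
t12.Δ2 clk=1 b=1 a=1 c=0
t12.Δ3 clk=1 b=0 a=1 c=0
t12.Δ4 clk=1 b=0 a=0 c=0
t13.Δ0 clk=1 b=0 a=0 c=0
t13.Δ1 clk=0 b=0 a=0 c=0
t14.Δ0 clk=0 b=0 a=0 c=0
t14.Δ1 clk=1 b=0 a=0 c=0
t14.Δ2 clk=1 b=0 a=0 c=1
t14.Δ3 clk=1 b=1 a=1 c=1
t15.Δ0 clk=1 b=1 a=1 c=1
t15.Δ1 clk=0 b=1 a=1 c=1
t16.Δ0 clk=0 b=1 a=1 c=1
t16.Δ1 clk=1 b=1 a=1 c=1
t16.Δ2 clk=1 b=1 a=1 c=0
t16.Δ3 clk=1 b=0 a=1 c=0
t16.Δ4 clk=1 b=0 a=0 c=0
t17.Δ0 clk=1 b=0 a=0 c=0
t17.Δ1 clk=0 b=0 a=0 c=0
t18.Δ0 clk=0 b=0 a=0 c=0
t18.Δ1 clk=1 b=0 a=0 c=0
t18.Δ2 clk=1 b=0 a=0 c=1
t18.Δ3 clk=1 b=1 a=1 c=1

0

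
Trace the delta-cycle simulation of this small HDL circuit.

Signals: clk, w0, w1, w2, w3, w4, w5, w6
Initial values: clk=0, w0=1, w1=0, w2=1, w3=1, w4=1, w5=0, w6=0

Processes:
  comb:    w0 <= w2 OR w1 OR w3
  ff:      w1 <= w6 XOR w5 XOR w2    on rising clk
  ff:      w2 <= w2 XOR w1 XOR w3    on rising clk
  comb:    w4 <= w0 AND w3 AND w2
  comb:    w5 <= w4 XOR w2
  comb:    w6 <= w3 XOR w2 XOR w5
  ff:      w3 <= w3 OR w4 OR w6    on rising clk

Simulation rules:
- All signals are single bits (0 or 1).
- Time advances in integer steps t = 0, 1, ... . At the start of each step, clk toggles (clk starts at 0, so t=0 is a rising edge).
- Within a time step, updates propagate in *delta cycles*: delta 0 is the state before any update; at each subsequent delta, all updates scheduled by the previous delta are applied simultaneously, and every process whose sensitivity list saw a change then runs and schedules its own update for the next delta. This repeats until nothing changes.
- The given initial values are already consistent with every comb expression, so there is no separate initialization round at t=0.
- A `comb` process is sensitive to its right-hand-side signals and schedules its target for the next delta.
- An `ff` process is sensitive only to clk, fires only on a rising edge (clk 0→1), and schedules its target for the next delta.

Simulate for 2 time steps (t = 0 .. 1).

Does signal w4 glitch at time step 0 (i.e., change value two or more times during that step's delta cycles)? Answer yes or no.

t=0 Δ0: w4=1 w6=0 w1=0 clk=0 w5=0 w3=1 w0=1 w2=1
  Δ1: clk:0→1
  Δ2: w1:0→1, w2:1→0
  Δ3: w4:1→0, w6:0→1, w5:0→1
  Δ4: w6:1→0, w5:1→0
  Δ5: w6:0→1
  (5Δ to stable)
t=1 Δ0: w4=0 w6=1 w1=1 clk=1 w5=0 w3=1 w0=1 w2=0
  Δ1: clk:1→0
  (1Δ to stable)

no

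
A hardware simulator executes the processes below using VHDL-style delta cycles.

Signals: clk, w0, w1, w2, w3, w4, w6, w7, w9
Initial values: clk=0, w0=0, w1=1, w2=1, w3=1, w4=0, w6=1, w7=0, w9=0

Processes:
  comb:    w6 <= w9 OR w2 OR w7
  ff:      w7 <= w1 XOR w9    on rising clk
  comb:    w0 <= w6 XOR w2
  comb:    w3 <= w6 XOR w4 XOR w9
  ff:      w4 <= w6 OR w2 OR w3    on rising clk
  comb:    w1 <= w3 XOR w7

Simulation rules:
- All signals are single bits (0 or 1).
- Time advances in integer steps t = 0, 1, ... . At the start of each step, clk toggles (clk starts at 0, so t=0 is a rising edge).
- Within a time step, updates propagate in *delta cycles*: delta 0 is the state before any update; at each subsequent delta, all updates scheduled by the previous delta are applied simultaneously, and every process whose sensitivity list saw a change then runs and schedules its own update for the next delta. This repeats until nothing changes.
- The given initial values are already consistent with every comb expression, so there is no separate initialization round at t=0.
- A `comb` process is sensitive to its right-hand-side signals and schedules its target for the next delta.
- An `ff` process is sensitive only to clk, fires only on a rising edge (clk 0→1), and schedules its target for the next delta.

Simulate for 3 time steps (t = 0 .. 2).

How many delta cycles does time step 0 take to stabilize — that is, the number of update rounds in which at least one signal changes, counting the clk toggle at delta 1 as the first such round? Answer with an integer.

t=0 Δ0: w9=0 w1=1 w6=1 w3=1 clk=0 w2=1 w0=0 w7=0 w4=0
  Δ1: clk:0→1
  Δ2: w7:0→1, w4:0→1
  Δ3: w1:1→0, w3:1→0
  Δ4: w1:0→1
  (4Δ to stable)
t=1 Δ0: w9=0 w1=1 w6=1 w3=0 clk=1 w2=1 w0=0 w7=1 w4=1
  Δ1: clk:1→0
  (1Δ to stable)
t=2 Δ0: w9=0 w1=1 w6=1 w3=0 clk=0 w2=1 w0=0 w7=1 w4=1
  Δ1: clk:0→1
  (1Δ to stable)

4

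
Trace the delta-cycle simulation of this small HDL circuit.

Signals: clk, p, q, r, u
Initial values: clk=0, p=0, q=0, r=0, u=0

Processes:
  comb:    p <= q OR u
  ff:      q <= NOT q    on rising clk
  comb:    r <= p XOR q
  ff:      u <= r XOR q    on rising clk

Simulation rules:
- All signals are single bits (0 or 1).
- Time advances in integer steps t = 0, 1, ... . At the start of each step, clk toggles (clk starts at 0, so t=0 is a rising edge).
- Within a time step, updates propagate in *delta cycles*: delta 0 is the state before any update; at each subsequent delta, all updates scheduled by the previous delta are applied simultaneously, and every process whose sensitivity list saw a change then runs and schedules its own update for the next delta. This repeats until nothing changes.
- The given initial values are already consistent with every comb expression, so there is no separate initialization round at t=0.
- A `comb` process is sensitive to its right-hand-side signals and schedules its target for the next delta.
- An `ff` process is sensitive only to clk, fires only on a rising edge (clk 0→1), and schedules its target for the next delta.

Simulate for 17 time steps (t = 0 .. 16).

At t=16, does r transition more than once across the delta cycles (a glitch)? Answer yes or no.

t0.Δ0 clk=0 u=0 p=0 q=0 r=0
t0.Δ1 clk=1 u=0 p=0 q=0 r=0
t0.Δ2 clk=1 u=0 p=0 q=1 r=0
t0.Δ3 clk=1 u=0 p=1 q=1 r=1
t0.Δ4 clk=1 u=0 p=1 q=1 r=0
t1.Δ0 clk=1 u=0 p=1 q=1 r=0
t1.Δ1 clk=0 u=0 p=1 q=1 r=0
t2.Δ0 clk=0 u=0 p=1 q=1 r=0
t2.Δ1 clk=1 u=0 p=1 q=1 r=0
t2.Δ2 clk=1 u=1 p=1 q=0 r=0
t2.Δ3 clk=1 u=1 p=1 q=0 r=1
t3.Δ0 clk=1 u=1 p=1 q=0 r=1
t3.Δ1 clk=0 u=1 p=1 q=0 r=1
t4.Δ0 clk=0 u=1 p=1 q=0 r=1
t4.Δ1 clk=1 u=1 p=1 q=0 r=1
t4.Δ2 clk=1 u=1 p=1 q=1 r=1
t4.Δ3 clk=1 u=1 p=1 q=1 r=0
t5.Δ0 clk=1 u=1 p=1 q=1 r=0
t5.Δ1 clk=0 u=1 p=1 q=1 r=0
t6.Δ0 clk=0 u=1 p=1 q=1 r=0
t6.Δ1 clk=1 u=1 p=1 q=1 r=0
t6.Δ2 clk=1 u=1 p=1 q=0 r=0
t6.Δ3 clk=1 u=1 p=1 q=0 r=1
t7.Δ0 clk=1 u=1 p=1 q=0 r=1
t7.Δ1 clk=0 u=1 p=1 q=0 r=1
t8.Δ0 clk=0 u=1 p=1 q=0 r=1
t8.Δ1 clk=1 u=1 p=1 q=0 r=1
t8.Δ2 clk=1 u=1 p=1 q=1 r=1
t8.Δ3 clk=1 u=1 p=1 q=1 r=0
t9.Δ0 clk=1 u=1 p=1 q=1 r=0
t9.Δ1 clk=0 u=1 p=1 q=1 r=0
t10.Δ0 clk=0 u=1 p=1 q=1 r=0
t10.Δ1 clk=1 u=1 p=1 q=1 r=0
t10.Δ2 clk=1 u=1 p=1 q=0 r=0
t10.Δ3 clk=1 u=1 p=1 q=0 r=1
t11.Δ0 clk=1 u=1 p=1 q=0 r=1
t11.Δ1 clk=0 u=1 p=1 q=0 r=1
t12.Δ0 clk=0 u=1 p=1 q=0 r=1
t12.Δ1 clk=1 u=1 p=1 q=0 r=1
t12.Δ2 clk=1 u=1 p=1 q=1 r=1
t12.Δ3 clk=1 u=1 p=1 q=1 r=0
t13.Δ0 clk=1 u=1 p=1 q=1 r=0
t13.Δ1 clk=0 u=1 p=1 q=1 r=0
t14.Δ0 clk=0 u=1 p=1 q=1 r=0
t14.Δ1 clk=1 u=1 p=1 q=1 r=0
t14.Δ2 clk=1 u=1 p=1 q=0 r=0
t14.Δ3 clk=1 u=1 p=1 q=0 r=1
t15.Δ0 clk=1 u=1 p=1 q=0 r=1
t15.Δ1 clk=0 u=1 p=1 q=0 r=1
t16.Δ0 clk=0 u=1 p=1 q=0 r=1
t16.Δ1 clk=1 u=1 p=1 q=0 r=1
t16.Δ2 clk=1 u=1 p=1 q=1 r=1
t16.Δ3 clk=1 u=1 p=1 q=1 r=0

no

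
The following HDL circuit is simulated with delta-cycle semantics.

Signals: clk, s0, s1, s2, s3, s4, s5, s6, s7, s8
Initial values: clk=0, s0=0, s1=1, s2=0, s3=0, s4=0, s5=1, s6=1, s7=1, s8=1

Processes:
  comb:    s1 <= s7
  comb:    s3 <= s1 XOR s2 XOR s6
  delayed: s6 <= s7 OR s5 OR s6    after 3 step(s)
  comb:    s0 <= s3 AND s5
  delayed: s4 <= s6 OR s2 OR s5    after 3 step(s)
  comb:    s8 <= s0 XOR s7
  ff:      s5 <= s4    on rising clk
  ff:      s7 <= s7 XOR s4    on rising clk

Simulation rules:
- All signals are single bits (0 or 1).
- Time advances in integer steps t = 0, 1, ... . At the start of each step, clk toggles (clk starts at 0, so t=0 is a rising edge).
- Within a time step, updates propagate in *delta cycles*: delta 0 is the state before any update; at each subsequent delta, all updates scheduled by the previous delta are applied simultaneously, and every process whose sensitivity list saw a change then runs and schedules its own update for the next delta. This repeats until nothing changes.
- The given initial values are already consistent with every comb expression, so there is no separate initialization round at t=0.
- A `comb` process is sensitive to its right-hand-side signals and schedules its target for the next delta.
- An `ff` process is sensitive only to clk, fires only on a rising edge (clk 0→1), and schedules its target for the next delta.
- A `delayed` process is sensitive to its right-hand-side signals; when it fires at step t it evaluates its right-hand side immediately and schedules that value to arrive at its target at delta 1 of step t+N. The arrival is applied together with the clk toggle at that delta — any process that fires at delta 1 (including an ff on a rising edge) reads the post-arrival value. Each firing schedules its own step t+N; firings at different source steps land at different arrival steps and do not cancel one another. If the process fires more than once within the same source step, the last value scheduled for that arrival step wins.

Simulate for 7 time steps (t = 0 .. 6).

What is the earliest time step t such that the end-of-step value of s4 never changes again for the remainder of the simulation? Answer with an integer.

[bits: s2,s0,s1,s3,s6,s8,s5,s7,s4,clk]
t=0: Δ0=0010111100 Δ1=0010111101 Δ2=0010110101 | 2Δ
t=1: Δ0=0010110101 Δ1=0010110100 | 1Δ
t=2: Δ0=0010110100 Δ1=0010110101 | 1Δ
t=3: Δ0=0010110101 Δ1=0010110110 | 1Δ
t=4: Δ0=0010110110 Δ1=0010110111 Δ2=0010111011 Δ3=0000101011 Δ4=0001101011 Δ5=0101101011 Δ6=0101111011 | 6Δ
t=5: Δ0=0101111011 Δ1=0101111010 | 1Δ
t=6: Δ0=0101111010 Δ1=0101111011 Δ2=0101111111 Δ3=0111101111 Δ4=0110101111 Δ5=0010101111 Δ6=0010111111 | 6Δ

3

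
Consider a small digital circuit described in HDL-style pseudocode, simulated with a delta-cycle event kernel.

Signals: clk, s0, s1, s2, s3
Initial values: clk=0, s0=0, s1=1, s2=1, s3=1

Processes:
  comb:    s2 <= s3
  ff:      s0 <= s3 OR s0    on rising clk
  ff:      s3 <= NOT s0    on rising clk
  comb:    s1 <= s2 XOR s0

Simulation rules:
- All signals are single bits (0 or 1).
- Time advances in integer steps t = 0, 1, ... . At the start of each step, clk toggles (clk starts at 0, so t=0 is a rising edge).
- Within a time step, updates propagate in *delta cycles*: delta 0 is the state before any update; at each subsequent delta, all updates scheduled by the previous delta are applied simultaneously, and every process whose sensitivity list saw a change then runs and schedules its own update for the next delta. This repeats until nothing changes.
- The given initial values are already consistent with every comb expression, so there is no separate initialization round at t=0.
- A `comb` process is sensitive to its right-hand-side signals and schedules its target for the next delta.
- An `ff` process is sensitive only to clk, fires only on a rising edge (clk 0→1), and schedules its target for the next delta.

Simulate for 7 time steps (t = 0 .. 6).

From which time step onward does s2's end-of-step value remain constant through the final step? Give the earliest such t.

[bits: s3,s0,s1,s2,clk]
t=0: Δ0=10110 Δ1=10111 Δ2=11111 Δ3=11011 | 3Δ
t=1: Δ0=11011 Δ1=11010 | 1Δ
t=2: Δ0=11010 Δ1=11011 Δ2=01011 Δ3=01001 Δ4=01101 | 4Δ
t=3: Δ0=01101 Δ1=01100 | 1Δ
t=4: Δ0=01100 Δ1=01101 | 1Δ
t=5: Δ0=01101 Δ1=01100 | 1Δ
t=6: Δ0=01100 Δ1=01101 | 1Δ

2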